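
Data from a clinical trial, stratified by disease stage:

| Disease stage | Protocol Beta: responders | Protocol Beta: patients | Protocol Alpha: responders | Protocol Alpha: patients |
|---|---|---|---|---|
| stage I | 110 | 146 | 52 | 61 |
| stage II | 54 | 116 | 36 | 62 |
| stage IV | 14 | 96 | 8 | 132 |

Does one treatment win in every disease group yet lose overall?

No

Stage I: Protocol Beta 110/146 = 75.3%, Protocol Alpha 52/61 = 85.2% → Protocol Alpha
Stage II: Protocol Beta 54/116 = 46.6%, Protocol Alpha 36/62 = 58.1% → Protocol Alpha
Stage IV: Protocol Beta 14/96 = 14.6%, Protocol Alpha 8/132 = 6.1% → Protocol Beta
Overall: Protocol Beta 178/358 = 49.7%, Protocol Alpha 96/255 = 37.6% → Protocol Beta
Neither sweeps: Protocol Beta wins 1 of 3 groups, Protocol Alpha wins 2. Protocol Beta wins overall but not every group — no Simpson reversal.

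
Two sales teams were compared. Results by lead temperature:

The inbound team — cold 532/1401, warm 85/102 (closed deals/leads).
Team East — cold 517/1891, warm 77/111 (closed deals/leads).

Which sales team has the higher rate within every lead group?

Cold: the inbound team 532/1401 = 38.0%, Team East 517/1891 = 27.3% → the inbound team
Warm: the inbound team 85/102 = 83.3%, Team East 77/111 = 69.4% → the inbound team
The inbound team has the higher rate in both groups.

the inbound team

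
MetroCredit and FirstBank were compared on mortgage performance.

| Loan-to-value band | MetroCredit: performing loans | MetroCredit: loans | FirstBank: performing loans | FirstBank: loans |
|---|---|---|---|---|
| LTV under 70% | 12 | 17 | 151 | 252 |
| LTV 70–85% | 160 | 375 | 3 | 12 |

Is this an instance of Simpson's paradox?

Yes

LTV under 70%: MetroCredit 12/17 = 70.6%, FirstBank 151/252 = 59.9% → MetroCredit
LTV 70–85%: MetroCredit 160/375 = 42.7%, FirstBank 3/12 = 25.0% → MetroCredit
Overall: MetroCredit 172/392 = 43.9%, FirstBank 154/264 = 58.3% → FirstBank
MetroCredit wins each loan-to-value group but FirstBank wins overall — the comparison reverses. MetroCredit's loans skew toward LTV 70–85%, which has a lower base rate.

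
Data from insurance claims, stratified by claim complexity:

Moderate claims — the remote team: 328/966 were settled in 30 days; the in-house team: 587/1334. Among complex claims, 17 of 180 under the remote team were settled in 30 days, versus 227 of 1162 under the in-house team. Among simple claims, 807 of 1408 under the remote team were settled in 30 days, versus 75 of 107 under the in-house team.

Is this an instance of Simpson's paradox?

Yes

Moderate: the remote team 328/966 = 34.0%, the in-house team 587/1334 = 44.0% → the in-house team
Complex: the remote team 17/180 = 9.4%, the in-house team 227/1162 = 19.5% → the in-house team
Simple: the remote team 807/1408 = 57.3%, the in-house team 75/107 = 70.1% → the in-house team
Overall: the remote team 1152/2554 = 45.1%, the in-house team 889/2603 = 34.2% → the remote team
The in-house team wins each claim group but the remote team wins overall — the comparison reverses. The in-house team's claims skew toward complex, which has a lower base rate.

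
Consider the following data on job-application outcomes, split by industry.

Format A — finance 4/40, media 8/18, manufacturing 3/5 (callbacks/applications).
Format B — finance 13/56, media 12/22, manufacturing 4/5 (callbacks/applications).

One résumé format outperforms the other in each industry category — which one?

Finance: Format A 4/40 = 10.0%, Format B 13/56 = 23.2% → Format B
Media: Format A 8/18 = 44.4%, Format B 12/22 = 54.5% → Format B
Manufacturing: Format A 3/5 = 60.0%, Format B 4/5 = 80.0% → Format B
Format B has the higher rate in all 3 groups.

Format B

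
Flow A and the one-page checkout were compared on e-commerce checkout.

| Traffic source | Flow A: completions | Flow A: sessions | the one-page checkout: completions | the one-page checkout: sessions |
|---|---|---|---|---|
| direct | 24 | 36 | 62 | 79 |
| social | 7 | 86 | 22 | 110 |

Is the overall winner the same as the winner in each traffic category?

Yes

Direct: Flow A 24/36 = 66.7%, the one-page checkout 62/79 = 78.5% → the one-page checkout
Social: Flow A 7/86 = 8.1%, the one-page checkout 22/110 = 20.0% → the one-page checkout
Overall: Flow A 31/122 = 25.4%, the one-page checkout 84/189 = 44.4% → the one-page checkout
The one-page checkout wins overall and in every traffic group — no reversal.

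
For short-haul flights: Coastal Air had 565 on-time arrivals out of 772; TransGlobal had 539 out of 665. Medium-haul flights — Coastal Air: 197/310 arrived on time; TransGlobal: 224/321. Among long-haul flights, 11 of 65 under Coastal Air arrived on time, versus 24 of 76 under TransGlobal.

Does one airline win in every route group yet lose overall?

Short-haul: Coastal Air 565/772 = 73.2%, TransGlobal 539/665 = 81.1% → TransGlobal
Medium-haul: Coastal Air 197/310 = 63.5%, TransGlobal 224/321 = 69.8% → TransGlobal
Long-haul: Coastal Air 11/65 = 16.9%, TransGlobal 24/76 = 31.6% → TransGlobal
Overall: Coastal Air 773/1147 = 67.4%, TransGlobal 787/1062 = 74.1% → TransGlobal
TransGlobal wins overall and in every route group — no reversal.

No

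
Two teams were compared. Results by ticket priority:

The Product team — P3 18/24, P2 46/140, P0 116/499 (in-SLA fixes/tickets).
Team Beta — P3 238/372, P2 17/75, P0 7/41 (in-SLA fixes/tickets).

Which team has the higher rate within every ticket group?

the Product team

P3: the Product team 18/24 = 75.0%, Team Beta 238/372 = 64.0% → the Product team
P2: the Product team 46/140 = 32.9%, Team Beta 17/75 = 22.7% → the Product team
P0: the Product team 116/499 = 23.2%, Team Beta 7/41 = 17.1% → the Product team
The Product team has the higher rate in all 3 groups.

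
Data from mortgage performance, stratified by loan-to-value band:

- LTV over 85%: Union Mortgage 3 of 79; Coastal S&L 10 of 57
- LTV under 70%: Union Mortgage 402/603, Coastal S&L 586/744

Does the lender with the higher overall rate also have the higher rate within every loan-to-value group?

LTV over 85%: Union Mortgage 3/79 = 3.8%, Coastal S&L 10/57 = 17.5% → Coastal S&L
LTV under 70%: Union Mortgage 402/603 = 66.7%, Coastal S&L 586/744 = 78.8% → Coastal S&L
Overall: Union Mortgage 405/682 = 59.4%, Coastal S&L 596/801 = 74.4% → Coastal S&L
Coastal S&L wins overall and in every loan-to-value group — no reversal.

Yes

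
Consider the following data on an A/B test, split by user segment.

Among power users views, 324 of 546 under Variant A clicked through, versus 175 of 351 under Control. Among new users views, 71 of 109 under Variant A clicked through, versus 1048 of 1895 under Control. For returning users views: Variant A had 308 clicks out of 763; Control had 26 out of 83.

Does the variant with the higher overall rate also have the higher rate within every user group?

Power users: Variant A 324/546 = 59.3%, Control 175/351 = 49.9% → Variant A
New users: Variant A 71/109 = 65.1%, Control 1048/1895 = 55.3% → Variant A
Returning users: Variant A 308/763 = 40.4%, Control 26/83 = 31.3% → Variant A
Overall: Variant A 703/1418 = 49.6%, Control 1249/2329 = 53.6% → Control
Variant A wins each user group but Control wins overall — the comparison reverses. Variant A's views skew toward returning users, which has a lower base rate.

No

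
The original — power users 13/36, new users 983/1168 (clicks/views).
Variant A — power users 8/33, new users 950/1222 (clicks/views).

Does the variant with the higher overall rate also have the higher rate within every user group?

Yes

Power users: the original 13/36 = 36.1%, Variant A 8/33 = 24.2% → the original
New users: the original 983/1168 = 84.2%, Variant A 950/1222 = 77.7% → the original
Overall: the original 996/1204 = 82.7%, Variant A 958/1255 = 76.3% → the original
The original wins overall and in every user group — no reversal.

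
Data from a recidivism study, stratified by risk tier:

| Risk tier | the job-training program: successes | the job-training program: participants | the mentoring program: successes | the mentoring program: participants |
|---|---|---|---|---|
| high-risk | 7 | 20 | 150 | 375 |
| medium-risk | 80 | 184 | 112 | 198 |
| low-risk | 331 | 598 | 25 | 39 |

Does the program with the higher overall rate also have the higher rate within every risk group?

High-risk: the job-training program 7/20 = 35.0%, the mentoring program 150/375 = 40.0% → the mentoring program
Medium-risk: the job-training program 80/184 = 43.5%, the mentoring program 112/198 = 56.6% → the mentoring program
Low-risk: the job-training program 331/598 = 55.4%, the mentoring program 25/39 = 64.1% → the mentoring program
Overall: the job-training program 418/802 = 52.1%, the mentoring program 287/612 = 46.9% → the job-training program
The mentoring program wins each risk group but the job-training program wins overall — the comparison reverses. The mentoring program's participants skew toward high-risk, which has a lower base rate.

No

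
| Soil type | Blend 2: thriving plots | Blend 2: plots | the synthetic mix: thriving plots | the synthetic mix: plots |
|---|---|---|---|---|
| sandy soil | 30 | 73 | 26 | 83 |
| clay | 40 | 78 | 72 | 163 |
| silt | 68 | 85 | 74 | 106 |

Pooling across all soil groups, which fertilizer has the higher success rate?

Blend 2

Sandy soil: Blend 2 30/73 = 41.1%, the synthetic mix 26/83 = 31.3% → Blend 2
Clay: Blend 2 40/78 = 51.3%, the synthetic mix 72/163 = 44.2% → Blend 2
Silt: Blend 2 68/85 = 80.0%, the synthetic mix 74/106 = 69.8% → Blend 2
Overall: Blend 2 138/236 = 58.5%, the synthetic mix 172/352 = 48.9% → Blend 2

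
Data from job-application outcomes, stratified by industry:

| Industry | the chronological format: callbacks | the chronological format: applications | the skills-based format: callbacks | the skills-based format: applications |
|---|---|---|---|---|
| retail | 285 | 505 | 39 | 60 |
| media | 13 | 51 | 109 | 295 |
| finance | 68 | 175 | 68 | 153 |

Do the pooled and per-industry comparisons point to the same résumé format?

No

Retail: the chronological format 285/505 = 56.4%, the skills-based format 39/60 = 65.0% → the skills-based format
Media: the chronological format 13/51 = 25.5%, the skills-based format 109/295 = 36.9% → the skills-based format
Finance: the chronological format 68/175 = 38.9%, the skills-based format 68/153 = 44.4% → the skills-based format
Overall: the chronological format 366/731 = 50.1%, the skills-based format 216/508 = 42.5% → the chronological format
The skills-based format wins each industry group but the chronological format wins overall — the comparison reverses. The skills-based format's applications skew toward media, which has a lower base rate.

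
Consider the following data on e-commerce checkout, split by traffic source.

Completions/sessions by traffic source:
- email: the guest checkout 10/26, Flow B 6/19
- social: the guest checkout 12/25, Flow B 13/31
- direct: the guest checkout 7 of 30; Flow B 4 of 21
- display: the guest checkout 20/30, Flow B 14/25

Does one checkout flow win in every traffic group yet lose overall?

Email: the guest checkout 10/26 = 38.5%, Flow B 6/19 = 31.6% → the guest checkout
Social: the guest checkout 12/25 = 48.0%, Flow B 13/31 = 41.9% → the guest checkout
Direct: the guest checkout 7/30 = 23.3%, Flow B 4/21 = 19.0% → the guest checkout
Display: the guest checkout 20/30 = 66.7%, Flow B 14/25 = 56.0% → the guest checkout
Overall: the guest checkout 49/111 = 44.1%, Flow B 37/96 = 38.5% → the guest checkout
The guest checkout wins overall and in every traffic group — no reversal.

No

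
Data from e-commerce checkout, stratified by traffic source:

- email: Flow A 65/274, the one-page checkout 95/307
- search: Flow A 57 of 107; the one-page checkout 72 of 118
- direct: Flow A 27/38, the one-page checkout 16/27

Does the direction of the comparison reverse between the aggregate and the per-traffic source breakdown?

Email: Flow A 65/274 = 23.7%, the one-page checkout 95/307 = 30.9% → the one-page checkout
Search: Flow A 57/107 = 53.3%, the one-page checkout 72/118 = 61.0% → the one-page checkout
Direct: Flow A 27/38 = 71.1%, the one-page checkout 16/27 = 59.3% → Flow A
Overall: Flow A 149/419 = 35.6%, the one-page checkout 183/452 = 40.5% → the one-page checkout
Neither sweeps: Flow A wins 1 of 3 groups, the one-page checkout wins 2. The one-page checkout wins overall but not every group — no Simpson reversal.

No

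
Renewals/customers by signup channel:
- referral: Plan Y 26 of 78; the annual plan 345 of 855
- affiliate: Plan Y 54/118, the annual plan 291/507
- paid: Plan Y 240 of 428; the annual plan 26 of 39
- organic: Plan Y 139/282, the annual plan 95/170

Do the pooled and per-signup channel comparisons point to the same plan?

No

Referral: Plan Y 26/78 = 33.3%, the annual plan 345/855 = 40.4% → the annual plan
Affiliate: Plan Y 54/118 = 45.8%, the annual plan 291/507 = 57.4% → the annual plan
Paid: Plan Y 240/428 = 56.1%, the annual plan 26/39 = 66.7% → the annual plan
Organic: Plan Y 139/282 = 49.3%, the annual plan 95/170 = 55.9% → the annual plan
Overall: Plan Y 459/906 = 50.7%, the annual plan 757/1571 = 48.2% → Plan Y
The annual plan wins each signup group but Plan Y wins overall — the comparison reverses. The annual plan's customers skew toward referral, which has a lower base rate.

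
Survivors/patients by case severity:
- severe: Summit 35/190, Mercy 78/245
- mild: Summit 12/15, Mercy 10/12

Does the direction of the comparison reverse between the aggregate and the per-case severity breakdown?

No

Severe: Summit 35/190 = 18.4%, Mercy 78/245 = 31.8% → Mercy
Mild: Summit 12/15 = 80.0%, Mercy 10/12 = 83.3% → Mercy
Overall: Summit 47/205 = 22.9%, Mercy 88/257 = 34.2% → Mercy
Mercy wins overall and in every case group — no reversal.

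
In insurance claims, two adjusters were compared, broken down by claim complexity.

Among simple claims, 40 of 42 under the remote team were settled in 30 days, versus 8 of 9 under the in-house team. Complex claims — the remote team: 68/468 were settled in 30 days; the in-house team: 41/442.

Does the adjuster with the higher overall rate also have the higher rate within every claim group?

Simple: the remote team 40/42 = 95.2%, the in-house team 8/9 = 88.9% → the remote team
Complex: the remote team 68/468 = 14.5%, the in-house team 41/442 = 9.3% → the remote team
Overall: the remote team 108/510 = 21.2%, the in-house team 49/451 = 10.9% → the remote team
The remote team wins overall and in every claim group — no reversal.

Yes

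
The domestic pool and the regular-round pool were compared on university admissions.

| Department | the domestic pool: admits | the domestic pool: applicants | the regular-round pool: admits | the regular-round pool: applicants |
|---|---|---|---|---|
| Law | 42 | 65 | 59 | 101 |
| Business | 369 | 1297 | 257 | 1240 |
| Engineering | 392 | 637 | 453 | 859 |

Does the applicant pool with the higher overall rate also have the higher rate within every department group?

Yes

Law: the domestic pool 42/65 = 64.6%, the regular-round pool 59/101 = 58.4% → the domestic pool
Business: the domestic pool 369/1297 = 28.5%, the regular-round pool 257/1240 = 20.7% → the domestic pool
Engineering: the domestic pool 392/637 = 61.5%, the regular-round pool 453/859 = 52.7% → the domestic pool
Overall: the domestic pool 803/1999 = 40.2%, the regular-round pool 769/2200 = 35.0% → the domestic pool
The domestic pool wins overall and in every department group — no reversal.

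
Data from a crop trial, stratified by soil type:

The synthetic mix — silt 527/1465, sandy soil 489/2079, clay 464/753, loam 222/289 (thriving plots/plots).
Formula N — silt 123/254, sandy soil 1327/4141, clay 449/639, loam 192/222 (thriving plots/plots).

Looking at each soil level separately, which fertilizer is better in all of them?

Formula N

Silt: the synthetic mix 527/1465 = 36.0%, Formula N 123/254 = 48.4% → Formula N
Sandy soil: the synthetic mix 489/2079 = 23.5%, Formula N 1327/4141 = 32.0% → Formula N
Clay: the synthetic mix 464/753 = 61.6%, Formula N 449/639 = 70.3% → Formula N
Loam: the synthetic mix 222/289 = 76.8%, Formula N 192/222 = 86.5% → Formula N
Formula N has the higher rate in all 4 groups.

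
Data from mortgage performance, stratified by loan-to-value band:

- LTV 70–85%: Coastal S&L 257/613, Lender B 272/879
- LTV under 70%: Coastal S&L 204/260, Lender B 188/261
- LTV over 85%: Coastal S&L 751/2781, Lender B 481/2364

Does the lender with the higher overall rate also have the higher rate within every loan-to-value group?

LTV 70–85%: Coastal S&L 257/613 = 41.9%, Lender B 272/879 = 30.9% → Coastal S&L
LTV under 70%: Coastal S&L 204/260 = 78.5%, Lender B 188/261 = 72.0% → Coastal S&L
LTV over 85%: Coastal S&L 751/2781 = 27.0%, Lender B 481/2364 = 20.3% → Coastal S&L
Overall: Coastal S&L 1212/3654 = 33.2%, Lender B 941/3504 = 26.9% → Coastal S&L
Coastal S&L wins overall and in every loan-to-value group — no reversal.

Yes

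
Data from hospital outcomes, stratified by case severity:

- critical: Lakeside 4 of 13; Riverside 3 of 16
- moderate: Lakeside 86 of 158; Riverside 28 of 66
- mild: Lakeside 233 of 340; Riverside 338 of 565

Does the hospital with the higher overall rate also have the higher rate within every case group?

Critical: Lakeside 4/13 = 30.8%, Riverside 3/16 = 18.8% → Lakeside
Moderate: Lakeside 86/158 = 54.4%, Riverside 28/66 = 42.4% → Lakeside
Mild: Lakeside 233/340 = 68.5%, Riverside 338/565 = 59.8% → Lakeside
Overall: Lakeside 323/511 = 63.2%, Riverside 369/647 = 57.0% → Lakeside
Lakeside wins overall and in every case group — no reversal.

Yes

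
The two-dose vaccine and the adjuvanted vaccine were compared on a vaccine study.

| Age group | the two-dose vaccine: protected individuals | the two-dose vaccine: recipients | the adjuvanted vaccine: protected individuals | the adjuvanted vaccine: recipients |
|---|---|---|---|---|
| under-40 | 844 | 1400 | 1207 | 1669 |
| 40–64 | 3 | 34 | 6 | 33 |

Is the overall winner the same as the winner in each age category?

Under-40: the two-dose vaccine 844/1400 = 60.3%, the adjuvanted vaccine 1207/1669 = 72.3% → the adjuvanted vaccine
40–64: the two-dose vaccine 3/34 = 8.8%, the adjuvanted vaccine 6/33 = 18.2% → the adjuvanted vaccine
Overall: the two-dose vaccine 847/1434 = 59.1%, the adjuvanted vaccine 1213/1702 = 71.3% → the adjuvanted vaccine
The adjuvanted vaccine wins overall and in every age group — no reversal.

Yes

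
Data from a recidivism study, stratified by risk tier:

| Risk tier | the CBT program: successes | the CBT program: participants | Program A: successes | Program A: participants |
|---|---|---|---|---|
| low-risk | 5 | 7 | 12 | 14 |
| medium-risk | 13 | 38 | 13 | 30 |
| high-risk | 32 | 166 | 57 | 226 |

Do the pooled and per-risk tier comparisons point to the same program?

Yes

Low-risk: the CBT program 5/7 = 71.4%, Program A 12/14 = 85.7% → Program A
Medium-risk: the CBT program 13/38 = 34.2%, Program A 13/30 = 43.3% → Program A
High-risk: the CBT program 32/166 = 19.3%, Program A 57/226 = 25.2% → Program A
Overall: the CBT program 50/211 = 23.7%, Program A 82/270 = 30.4% → Program A
Program A wins overall and in every risk group — no reversal.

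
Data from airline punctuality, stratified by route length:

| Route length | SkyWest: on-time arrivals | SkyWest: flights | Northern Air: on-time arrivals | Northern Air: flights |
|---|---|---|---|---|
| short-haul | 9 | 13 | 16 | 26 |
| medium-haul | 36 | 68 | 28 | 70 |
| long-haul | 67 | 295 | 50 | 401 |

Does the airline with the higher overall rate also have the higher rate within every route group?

Short-haul: SkyWest 9/13 = 69.2%, Northern Air 16/26 = 61.5% → SkyWest
Medium-haul: SkyWest 36/68 = 52.9%, Northern Air 28/70 = 40.0% → SkyWest
Long-haul: SkyWest 67/295 = 22.7%, Northern Air 50/401 = 12.5% → SkyWest
Overall: SkyWest 112/376 = 29.8%, Northern Air 94/497 = 18.9% → SkyWest
SkyWest wins overall and in every route group — no reversal.

Yes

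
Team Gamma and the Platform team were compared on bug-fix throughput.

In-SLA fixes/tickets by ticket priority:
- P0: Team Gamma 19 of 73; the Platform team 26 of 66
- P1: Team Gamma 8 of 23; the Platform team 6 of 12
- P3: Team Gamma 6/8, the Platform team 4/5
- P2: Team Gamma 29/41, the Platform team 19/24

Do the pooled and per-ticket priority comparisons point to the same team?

Yes

P0: Team Gamma 19/73 = 26.0%, the Platform team 26/66 = 39.4% → the Platform team
P1: Team Gamma 8/23 = 34.8%, the Platform team 6/12 = 50.0% → the Platform team
P3: Team Gamma 6/8 = 75.0%, the Platform team 4/5 = 80.0% → the Platform team
P2: Team Gamma 29/41 = 70.7%, the Platform team 19/24 = 79.2% → the Platform team
Overall: Team Gamma 62/145 = 42.8%, the Platform team 55/107 = 51.4% → the Platform team
The Platform team wins overall and in every ticket group — no reversal.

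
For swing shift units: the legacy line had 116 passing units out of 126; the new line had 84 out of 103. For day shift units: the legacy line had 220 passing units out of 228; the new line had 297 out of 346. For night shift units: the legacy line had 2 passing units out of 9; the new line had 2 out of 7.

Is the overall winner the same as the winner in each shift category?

Swing shift: the legacy line 116/126 = 92.1%, the new line 84/103 = 81.6% → the legacy line
Day shift: the legacy line 220/228 = 96.5%, the new line 297/346 = 85.8% → the legacy line
Night shift: the legacy line 2/9 = 22.2%, the new line 2/7 = 28.6% → the new line
Overall: the legacy line 338/363 = 93.1%, the new line 383/456 = 84.0% → the legacy line
Neither sweeps: the legacy line wins 2 of 3 groups, the new line wins 1. The legacy line wins overall but not every group — no Simpson reversal.

No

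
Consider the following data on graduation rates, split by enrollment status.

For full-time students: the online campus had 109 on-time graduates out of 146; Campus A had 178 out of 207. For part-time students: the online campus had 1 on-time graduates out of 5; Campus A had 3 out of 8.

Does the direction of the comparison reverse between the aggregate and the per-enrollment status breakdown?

No

Full-time: the online campus 109/146 = 74.7%, Campus A 178/207 = 86.0% → Campus A
Part-time: the online campus 1/5 = 20.0%, Campus A 3/8 = 37.5% → Campus A
Overall: the online campus 110/151 = 72.8%, Campus A 181/215 = 84.2% → Campus A
Campus A wins overall and in every enrollment group — no reversal.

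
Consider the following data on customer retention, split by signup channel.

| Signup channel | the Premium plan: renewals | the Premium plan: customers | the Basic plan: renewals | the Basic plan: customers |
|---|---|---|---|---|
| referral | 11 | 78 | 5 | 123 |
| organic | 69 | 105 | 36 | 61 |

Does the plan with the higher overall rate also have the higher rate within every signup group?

Yes

Referral: the Premium plan 11/78 = 14.1%, the Basic plan 5/123 = 4.1% → the Premium plan
Organic: the Premium plan 69/105 = 65.7%, the Basic plan 36/61 = 59.0% → the Premium plan
Overall: the Premium plan 80/183 = 43.7%, the Basic plan 41/184 = 22.3% → the Premium plan
The Premium plan wins overall and in every signup group — no reversal.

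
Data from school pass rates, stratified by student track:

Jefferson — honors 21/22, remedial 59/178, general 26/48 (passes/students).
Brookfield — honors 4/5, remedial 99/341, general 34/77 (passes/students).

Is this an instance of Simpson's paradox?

Honors: Jefferson 21/22 = 95.5%, Brookfield 4/5 = 80.0% → Jefferson
Remedial: Jefferson 59/178 = 33.1%, Brookfield 99/341 = 29.0% → Jefferson
General: Jefferson 26/48 = 54.2%, Brookfield 34/77 = 44.2% → Jefferson
Overall: Jefferson 106/248 = 42.7%, Brookfield 137/423 = 32.4% → Jefferson
Jefferson wins overall and in every student group — no reversal.

No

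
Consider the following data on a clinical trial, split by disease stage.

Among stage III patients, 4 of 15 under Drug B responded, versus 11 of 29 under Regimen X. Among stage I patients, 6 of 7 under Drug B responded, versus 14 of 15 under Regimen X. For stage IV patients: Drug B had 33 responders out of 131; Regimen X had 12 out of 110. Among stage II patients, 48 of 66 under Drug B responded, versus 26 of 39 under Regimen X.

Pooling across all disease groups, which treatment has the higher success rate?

Stage III: Drug B 4/15 = 26.7%, Regimen X 11/29 = 37.9% → Regimen X
Stage I: Drug B 6/7 = 85.7%, Regimen X 14/15 = 93.3% → Regimen X
Stage IV: Drug B 33/131 = 25.2%, Regimen X 12/110 = 10.9% → Drug B
Stage II: Drug B 48/66 = 72.7%, Regimen X 26/39 = 66.7% → Drug B
Overall: Drug B 91/219 = 41.6%, Regimen X 63/193 = 32.6% → Drug B
(Neither sweeps every disease group, but Drug B has the higher pooled rate.)

Drug B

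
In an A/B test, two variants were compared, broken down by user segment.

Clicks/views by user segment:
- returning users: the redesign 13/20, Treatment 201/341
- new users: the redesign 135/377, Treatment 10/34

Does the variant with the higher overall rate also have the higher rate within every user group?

Returning users: the redesign 13/20 = 65.0%, Treatment 201/341 = 58.9% → the redesign
New users: the redesign 135/377 = 35.8%, Treatment 10/34 = 29.4% → the redesign
Overall: the redesign 148/397 = 37.3%, Treatment 211/375 = 56.3% → Treatment
The redesign wins each user group but Treatment wins overall — the comparison reverses. The redesign's views skew toward new users, which has a lower base rate.

No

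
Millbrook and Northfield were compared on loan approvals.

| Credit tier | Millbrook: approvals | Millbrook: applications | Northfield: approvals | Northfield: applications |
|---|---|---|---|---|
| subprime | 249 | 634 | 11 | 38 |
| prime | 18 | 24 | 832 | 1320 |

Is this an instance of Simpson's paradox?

Yes

Subprime: Millbrook 249/634 = 39.3%, Northfield 11/38 = 28.9% → Millbrook
Prime: Millbrook 18/24 = 75.0%, Northfield 832/1320 = 63.0% → Millbrook
Overall: Millbrook 267/658 = 40.6%, Northfield 843/1358 = 62.1% → Northfield
Millbrook wins each credit group but Northfield wins overall — the comparison reverses. Millbrook's applications skew toward subprime, which has a lower base rate.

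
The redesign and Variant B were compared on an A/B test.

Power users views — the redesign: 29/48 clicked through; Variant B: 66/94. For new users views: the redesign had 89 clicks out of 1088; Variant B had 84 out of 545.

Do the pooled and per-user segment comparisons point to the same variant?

Yes

Power users: the redesign 29/48 = 60.4%, Variant B 66/94 = 70.2% → Variant B
New users: the redesign 89/1088 = 8.2%, Variant B 84/545 = 15.4% → Variant B
Overall: the redesign 118/1136 = 10.4%, Variant B 150/639 = 23.5% → Variant B
Variant B wins overall and in every user group — no reversal.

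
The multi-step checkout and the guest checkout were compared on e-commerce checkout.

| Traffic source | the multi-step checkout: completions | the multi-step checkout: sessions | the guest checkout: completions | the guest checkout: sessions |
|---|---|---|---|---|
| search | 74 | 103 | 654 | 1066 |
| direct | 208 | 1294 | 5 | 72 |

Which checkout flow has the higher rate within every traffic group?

the multi-step checkout

Search: the multi-step checkout 74/103 = 71.8%, the guest checkout 654/1066 = 61.4% → the multi-step checkout
Direct: the multi-step checkout 208/1294 = 16.1%, the guest checkout 5/72 = 6.9% → the multi-step checkout
The multi-step checkout has the higher rate in both groups.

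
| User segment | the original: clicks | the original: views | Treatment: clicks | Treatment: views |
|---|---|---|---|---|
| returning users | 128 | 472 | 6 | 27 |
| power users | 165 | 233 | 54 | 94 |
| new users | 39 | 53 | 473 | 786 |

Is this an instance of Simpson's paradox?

Returning users: the original 128/472 = 27.1%, Treatment 6/27 = 22.2% → the original
Power users: the original 165/233 = 70.8%, Treatment 54/94 = 57.4% → the original
New users: the original 39/53 = 73.6%, Treatment 473/786 = 60.2% → the original
Overall: the original 332/758 = 43.8%, Treatment 533/907 = 58.8% → Treatment
The original wins each user group but Treatment wins overall — the comparison reverses. The original's views skew toward returning users, which has a lower base rate.

Yes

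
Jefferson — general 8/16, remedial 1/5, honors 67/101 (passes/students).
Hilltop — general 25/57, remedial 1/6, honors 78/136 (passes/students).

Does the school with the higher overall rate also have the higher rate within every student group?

Yes

General: Jefferson 8/16 = 50.0%, Hilltop 25/57 = 43.9% → Jefferson
Remedial: Jefferson 1/5 = 20.0%, Hilltop 1/6 = 16.7% → Jefferson
Honors: Jefferson 67/101 = 66.3%, Hilltop 78/136 = 57.4% → Jefferson
Overall: Jefferson 76/122 = 62.3%, Hilltop 104/199 = 52.3% → Jefferson
Jefferson wins overall and in every student group — no reversal.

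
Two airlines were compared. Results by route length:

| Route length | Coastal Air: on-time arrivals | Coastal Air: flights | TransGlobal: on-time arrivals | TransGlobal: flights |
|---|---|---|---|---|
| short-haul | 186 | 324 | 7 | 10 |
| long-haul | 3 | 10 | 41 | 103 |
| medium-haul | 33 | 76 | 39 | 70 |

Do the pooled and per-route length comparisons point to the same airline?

Short-haul: Coastal Air 186/324 = 57.4%, TransGlobal 7/10 = 70.0% → TransGlobal
Long-haul: Coastal Air 3/10 = 30.0%, TransGlobal 41/103 = 39.8% → TransGlobal
Medium-haul: Coastal Air 33/76 = 43.4%, TransGlobal 39/70 = 55.7% → TransGlobal
Overall: Coastal Air 222/410 = 54.1%, TransGlobal 87/183 = 47.5% → Coastal Air
TransGlobal wins each route group but Coastal Air wins overall — the comparison reverses. TransGlobal's flights skew toward long-haul, which has a lower base rate.

No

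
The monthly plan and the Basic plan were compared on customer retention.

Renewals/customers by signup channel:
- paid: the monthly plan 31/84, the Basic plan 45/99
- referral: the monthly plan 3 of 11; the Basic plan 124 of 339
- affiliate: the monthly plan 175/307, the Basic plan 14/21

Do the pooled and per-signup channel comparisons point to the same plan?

No

Paid: the monthly plan 31/84 = 36.9%, the Basic plan 45/99 = 45.5% → the Basic plan
Referral: the monthly plan 3/11 = 27.3%, the Basic plan 124/339 = 36.6% → the Basic plan
Affiliate: the monthly plan 175/307 = 57.0%, the Basic plan 14/21 = 66.7% → the Basic plan
Overall: the monthly plan 209/402 = 52.0%, the Basic plan 183/459 = 39.9% → the monthly plan
The Basic plan wins each signup group but the monthly plan wins overall — the comparison reverses. The Basic plan's customers skew toward referral, which has a lower base rate.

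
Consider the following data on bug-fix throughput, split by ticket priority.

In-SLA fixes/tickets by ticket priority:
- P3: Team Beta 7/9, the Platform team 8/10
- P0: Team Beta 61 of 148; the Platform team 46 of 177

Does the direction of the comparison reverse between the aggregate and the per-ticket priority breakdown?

P3: Team Beta 7/9 = 77.8%, the Platform team 8/10 = 80.0% → the Platform team
P0: Team Beta 61/148 = 41.2%, the Platform team 46/177 = 26.0% → Team Beta
Overall: Team Beta 68/157 = 43.3%, the Platform team 54/187 = 28.9% → Team Beta
Neither sweeps: Team Beta wins 1 of 2 groups, the Platform team wins 1. Team Beta wins overall but not every group — no Simpson reversal.

No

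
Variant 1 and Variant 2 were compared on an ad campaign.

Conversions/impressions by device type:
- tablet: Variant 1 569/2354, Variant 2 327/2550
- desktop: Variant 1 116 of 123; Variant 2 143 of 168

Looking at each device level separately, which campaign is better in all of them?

Variant 1

Tablet: Variant 1 569/2354 = 24.2%, Variant 2 327/2550 = 12.8% → Variant 1
Desktop: Variant 1 116/123 = 94.3%, Variant 2 143/168 = 85.1% → Variant 1
Variant 1 has the higher rate in both groups.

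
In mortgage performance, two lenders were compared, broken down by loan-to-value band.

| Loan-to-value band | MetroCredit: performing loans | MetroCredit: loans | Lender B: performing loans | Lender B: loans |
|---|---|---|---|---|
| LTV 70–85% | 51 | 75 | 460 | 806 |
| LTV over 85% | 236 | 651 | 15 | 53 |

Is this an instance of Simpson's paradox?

LTV 70–85%: MetroCredit 51/75 = 68.0%, Lender B 460/806 = 57.1% → MetroCredit
LTV over 85%: MetroCredit 236/651 = 36.3%, Lender B 15/53 = 28.3% → MetroCredit
Overall: MetroCredit 287/726 = 39.5%, Lender B 475/859 = 55.3% → Lender B
MetroCredit wins each loan-to-value group but Lender B wins overall — the comparison reverses. MetroCredit's loans skew toward LTV over 85%, which has a lower base rate.

Yes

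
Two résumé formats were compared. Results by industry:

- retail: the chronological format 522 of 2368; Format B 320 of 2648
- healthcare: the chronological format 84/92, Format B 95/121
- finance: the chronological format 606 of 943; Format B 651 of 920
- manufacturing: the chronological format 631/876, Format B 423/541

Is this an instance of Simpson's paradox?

No

Retail: the chronological format 522/2368 = 22.0%, Format B 320/2648 = 12.1% → the chronological format
Healthcare: the chronological format 84/92 = 91.3%, Format B 95/121 = 78.5% → the chronological format
Finance: the chronological format 606/943 = 64.3%, Format B 651/920 = 70.8% → Format B
Manufacturing: the chronological format 631/876 = 72.0%, Format B 423/541 = 78.2% → Format B
Overall: the chronological format 1843/4279 = 43.1%, Format B 1489/4230 = 35.2% → the chronological format
Neither sweeps: the chronological format wins 2 of 4 groups, Format B wins 2. The chronological format wins overall but not every group — no Simpson reversal.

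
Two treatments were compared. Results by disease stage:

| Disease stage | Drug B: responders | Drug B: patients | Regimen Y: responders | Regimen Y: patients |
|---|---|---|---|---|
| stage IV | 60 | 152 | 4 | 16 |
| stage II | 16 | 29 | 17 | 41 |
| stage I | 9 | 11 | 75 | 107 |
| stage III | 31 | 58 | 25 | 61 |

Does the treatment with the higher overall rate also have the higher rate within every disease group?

No

Stage IV: Drug B 60/152 = 39.5%, Regimen Y 4/16 = 25.0% → Drug B
Stage II: Drug B 16/29 = 55.2%, Regimen Y 17/41 = 41.5% → Drug B
Stage I: Drug B 9/11 = 81.8%, Regimen Y 75/107 = 70.1% → Drug B
Stage III: Drug B 31/58 = 53.4%, Regimen Y 25/61 = 41.0% → Drug B
Overall: Drug B 116/250 = 46.4%, Regimen Y 121/225 = 53.8% → Regimen Y
Drug B wins each disease group but Regimen Y wins overall — the comparison reverses. Drug B's patients skew toward stage IV, which has a lower base rate.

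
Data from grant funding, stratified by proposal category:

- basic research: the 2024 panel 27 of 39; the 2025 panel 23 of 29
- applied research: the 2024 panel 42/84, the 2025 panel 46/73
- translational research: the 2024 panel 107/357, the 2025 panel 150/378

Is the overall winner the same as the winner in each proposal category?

Basic research: the 2024 panel 27/39 = 69.2%, the 2025 panel 23/29 = 79.3% → the 2025 panel
Applied research: the 2024 panel 42/84 = 50.0%, the 2025 panel 46/73 = 63.0% → the 2025 panel
Translational research: the 2024 panel 107/357 = 30.0%, the 2025 panel 150/378 = 39.7% → the 2025 panel
Overall: the 2024 panel 176/480 = 36.7%, the 2025 panel 219/480 = 45.6% → the 2025 panel
The 2025 panel wins overall and in every proposal group — no reversal.

Yes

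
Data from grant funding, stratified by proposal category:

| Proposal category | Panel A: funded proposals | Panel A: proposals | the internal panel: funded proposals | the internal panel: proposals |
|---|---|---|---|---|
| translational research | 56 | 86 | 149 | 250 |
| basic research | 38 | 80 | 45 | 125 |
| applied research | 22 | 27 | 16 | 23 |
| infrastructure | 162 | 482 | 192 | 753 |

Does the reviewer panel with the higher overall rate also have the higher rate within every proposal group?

Yes

Translational research: Panel A 56/86 = 65.1%, the internal panel 149/250 = 59.6% → Panel A
Basic research: Panel A 38/80 = 47.5%, the internal panel 45/125 = 36.0% → Panel A
Applied research: Panel A 22/27 = 81.5%, the internal panel 16/23 = 69.6% → Panel A
Infrastructure: Panel A 162/482 = 33.6%, the internal panel 192/753 = 25.5% → Panel A
Overall: Panel A 278/675 = 41.2%, the internal panel 402/1151 = 34.9% → Panel A
Panel A wins overall and in every proposal group — no reversal.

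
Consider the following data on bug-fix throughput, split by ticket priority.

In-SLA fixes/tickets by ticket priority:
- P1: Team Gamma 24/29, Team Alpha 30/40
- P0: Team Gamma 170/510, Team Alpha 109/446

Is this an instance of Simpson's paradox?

No

P1: Team Gamma 24/29 = 82.8%, Team Alpha 30/40 = 75.0% → Team Gamma
P0: Team Gamma 170/510 = 33.3%, Team Alpha 109/446 = 24.4% → Team Gamma
Overall: Team Gamma 194/539 = 36.0%, Team Alpha 139/486 = 28.6% → Team Gamma
Team Gamma wins overall and in every ticket group — no reversal.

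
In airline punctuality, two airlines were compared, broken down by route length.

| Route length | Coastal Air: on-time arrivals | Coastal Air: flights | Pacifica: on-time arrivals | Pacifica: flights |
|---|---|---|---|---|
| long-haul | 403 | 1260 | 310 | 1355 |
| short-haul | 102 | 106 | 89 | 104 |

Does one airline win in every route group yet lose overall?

No

Long-haul: Coastal Air 403/1260 = 32.0%, Pacifica 310/1355 = 22.9% → Coastal Air
Short-haul: Coastal Air 102/106 = 96.2%, Pacifica 89/104 = 85.6% → Coastal Air
Overall: Coastal Air 505/1366 = 37.0%, Pacifica 399/1459 = 27.3% → Coastal Air
Coastal Air wins overall and in every route group — no reversal.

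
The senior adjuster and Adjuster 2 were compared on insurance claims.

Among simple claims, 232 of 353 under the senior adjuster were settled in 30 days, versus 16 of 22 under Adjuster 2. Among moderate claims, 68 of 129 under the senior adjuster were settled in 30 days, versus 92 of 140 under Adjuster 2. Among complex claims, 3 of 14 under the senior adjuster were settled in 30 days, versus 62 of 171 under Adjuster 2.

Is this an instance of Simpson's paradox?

Yes

Simple: the senior adjuster 232/353 = 65.7%, Adjuster 2 16/22 = 72.7% → Adjuster 2
Moderate: the senior adjuster 68/129 = 52.7%, Adjuster 2 92/140 = 65.7% → Adjuster 2
Complex: the senior adjuster 3/14 = 21.4%, Adjuster 2 62/171 = 36.3% → Adjuster 2
Overall: the senior adjuster 303/496 = 61.1%, Adjuster 2 170/333 = 51.1% → the senior adjuster
Adjuster 2 wins each claim group but the senior adjuster wins overall — the comparison reverses. Adjuster 2's claims skew toward complex, which has a lower base rate.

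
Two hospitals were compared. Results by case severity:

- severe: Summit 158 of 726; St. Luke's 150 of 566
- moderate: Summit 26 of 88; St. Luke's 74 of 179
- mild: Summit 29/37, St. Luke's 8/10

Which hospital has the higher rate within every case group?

St. Luke's

Severe: Summit 158/726 = 21.8%, St. Luke's 150/566 = 26.5% → St. Luke's
Moderate: Summit 26/88 = 29.5%, St. Luke's 74/179 = 41.3% → St. Luke's
Mild: Summit 29/37 = 78.4%, St. Luke's 8/10 = 80.0% → St. Luke's
St. Luke's has the higher rate in all 3 groups.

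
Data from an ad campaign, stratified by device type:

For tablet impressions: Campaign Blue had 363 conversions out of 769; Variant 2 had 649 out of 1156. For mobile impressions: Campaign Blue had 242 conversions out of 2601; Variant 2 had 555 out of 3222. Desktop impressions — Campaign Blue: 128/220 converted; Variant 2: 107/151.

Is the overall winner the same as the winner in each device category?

Yes

Tablet: Campaign Blue 363/769 = 47.2%, Variant 2 649/1156 = 56.1% → Variant 2
Mobile: Campaign Blue 242/2601 = 9.3%, Variant 2 555/3222 = 17.2% → Variant 2
Desktop: Campaign Blue 128/220 = 58.2%, Variant 2 107/151 = 70.9% → Variant 2
Overall: Campaign Blue 733/3590 = 20.4%, Variant 2 1311/4529 = 28.9% → Variant 2
Variant 2 wins overall and in every device group — no reversal.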